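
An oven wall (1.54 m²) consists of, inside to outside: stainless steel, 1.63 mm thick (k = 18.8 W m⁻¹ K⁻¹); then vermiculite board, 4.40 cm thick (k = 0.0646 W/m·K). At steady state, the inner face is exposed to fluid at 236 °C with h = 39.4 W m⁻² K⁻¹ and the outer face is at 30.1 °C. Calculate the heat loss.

Series thermal resistances, inner to outer:
  R_conv,in = 1/(hA) = 1/(39.4·1.54) = 0.01648 K/W
  R_stainless steel = L/(kA) = 0.00163/(18.8·1.54) = 5.630×10^-5 K/W
  R_vermiculite board = L/(kA) = 0.0440/(0.0646·1.54) = 0.4423 K/W
ΣR = 0.01648 + 5.630×10^-5 + 0.4423 = 0.4588 K/W
Q = ΔT/ΣR = (236 °C − 30.1 °C)/0.4588 = 449 W

Q = 449 W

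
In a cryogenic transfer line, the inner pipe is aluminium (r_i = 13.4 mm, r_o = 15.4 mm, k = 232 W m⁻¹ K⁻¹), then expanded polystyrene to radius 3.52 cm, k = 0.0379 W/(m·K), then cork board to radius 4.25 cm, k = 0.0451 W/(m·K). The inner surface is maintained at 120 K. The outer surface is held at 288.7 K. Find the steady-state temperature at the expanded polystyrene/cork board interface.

T = 261.6 K

Resistance network (inner→outer):
  R'_aluminium = ln(0.0154/0.0134)/(2πk) = 0.1391/(2π·232) = 9.543×10^-5 m·K/W
  R'_expanded polystyrene = ln(0.0352/0.0154)/(2πk) = 0.8267/(2π·0.0379) = 3.472 m·K/W
  R'_cork board = ln(0.0425/0.0352)/(2πk) = 0.1885/(2π·0.0451) = 0.6651 m·K/W
ΣR = 9.543×10^-5 + 3.472 + 0.6651 = 4.137 m·K/W
Q' = ΔT/ΣR = (120 K − 288.7 K)/4.137 = -40.78 W/m
From the inner boundary to the expanded polystyrene/cork board interface, ΣR_partial = 3.472 m·K/W.
T_interface = T_in − Q'·ΣR_partial = 120 K − (-40.78)(3.472) = 261.6 K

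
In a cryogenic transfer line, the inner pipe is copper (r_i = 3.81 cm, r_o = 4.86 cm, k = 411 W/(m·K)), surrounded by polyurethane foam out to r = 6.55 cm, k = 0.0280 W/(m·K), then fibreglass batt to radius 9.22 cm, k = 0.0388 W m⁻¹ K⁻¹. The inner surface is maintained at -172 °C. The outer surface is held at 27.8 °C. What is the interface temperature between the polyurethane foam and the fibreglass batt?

Resistance network (inner→outer):
  R'_copper = ln(0.0486/0.0381)/(2πk) = 0.2434/(2π·411) = 9.426×10^-5 m·K/W
  R'_polyurethane foam = ln(0.0655/0.0486)/(2πk) = 0.2984/(2π·0.0280) = 1.696 m·K/W
  R'_fibreglass batt = ln(0.0922/0.0655)/(2πk) = 0.3419/(2π·0.0388) = 1.402 m·K/W
ΣR = 9.426×10^-5 + 1.696 + 1.402 = 3.098 m·K/W
Q' = ΔT/ΣR = (-172 °C − 27.8 °C)/3.098 = -64.49 W/m
From the inner boundary to the polyurethane foam/fibreglass batt interface, ΣR_partial = 1.696 m·K/W.
T_interface = T_in − Q'·ΣR_partial = -172 °C − (-64.49)(1.696) = -62.6 °C

T = -62.6 °C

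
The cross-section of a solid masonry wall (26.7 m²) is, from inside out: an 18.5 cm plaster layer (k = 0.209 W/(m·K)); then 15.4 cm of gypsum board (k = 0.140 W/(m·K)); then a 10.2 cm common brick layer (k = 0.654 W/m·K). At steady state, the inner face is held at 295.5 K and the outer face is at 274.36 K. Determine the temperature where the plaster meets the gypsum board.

Treat each layer as a resistance in series:
  R_plaster = L/(kA) = 0.185/(0.209·26.7) = 0.03315 K/W
  R_gypsum board = L/(kA) = 0.154/(0.140·26.7) = 0.04120 K/W
  R_common brick = L/(kA) = 0.102/(0.654·26.7) = 0.005841 K/W
ΣR = 0.03315 + 0.04120 + 0.005841 = 0.08019 K/W
Q = ΔT/ΣR = (295.5 K − 274.36 K)/0.08019 = 263.6 W
From the inner boundary to the plaster/gypsum board interface, ΣR_partial = 0.03315 K/W.
T_interface = T_in − Q·ΣR_partial = 295.5 K − (263.6)(0.03315) = 286.8 K

T = 286.8 K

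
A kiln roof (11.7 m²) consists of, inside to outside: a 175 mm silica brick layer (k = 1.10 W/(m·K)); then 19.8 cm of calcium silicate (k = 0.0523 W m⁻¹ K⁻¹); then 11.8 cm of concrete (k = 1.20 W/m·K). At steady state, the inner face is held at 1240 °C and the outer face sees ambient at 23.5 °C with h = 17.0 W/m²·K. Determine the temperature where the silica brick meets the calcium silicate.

T = 1193 °C

Treat each layer as a resistance in series:
  R_silica brick = L/(kA) = 0.175/(1.10·11.7) = 0.01360 K/W
  R_calcium silicate = L/(kA) = 0.198/(0.0523·11.7) = 0.3236 K/W
  R_concrete = L/(kA) = 0.118/(1.20·11.7) = 0.008405 K/W
  R_conv,out = 1/(hA) = 1/(17.0·11.7) = 0.005028 K/W
ΣR = 0.01360 + 0.3236 + 0.008405 + 0.005028 = 0.3506 K/W
Q = ΔT/ΣR = (1240 °C − 23.5 °C)/0.3506 = 3470 W
From the inner boundary to the silica brick/calcium silicate interface, ΣR_partial = 0.01360 K/W.
T_interface = T_in − Q·ΣR_partial = 1240 °C − (3470)(0.01360) = 1193 °C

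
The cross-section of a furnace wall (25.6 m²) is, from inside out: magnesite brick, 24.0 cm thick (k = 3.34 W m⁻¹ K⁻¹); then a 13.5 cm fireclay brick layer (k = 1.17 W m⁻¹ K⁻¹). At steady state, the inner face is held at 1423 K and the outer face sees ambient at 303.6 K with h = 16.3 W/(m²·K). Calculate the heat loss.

Series thermal resistances, inner to outer:
  R_magnesite brick = L/(kA) = 0.240/(3.34·25.6) = 0.002807 K/W
  R_fireclay brick = L/(kA) = 0.135/(1.17·25.6) = 0.004507 K/W
  R_conv,out = 1/(hA) = 1/(16.3·25.6) = 0.002396 K/W
ΣR = 0.002807 + 0.004507 + 0.002396 = 0.009710 K/W
Q = ΔT/ΣR = (1423 K − 303.6 K)/0.009710 = 1.15×10^5 W

Q = 115 kW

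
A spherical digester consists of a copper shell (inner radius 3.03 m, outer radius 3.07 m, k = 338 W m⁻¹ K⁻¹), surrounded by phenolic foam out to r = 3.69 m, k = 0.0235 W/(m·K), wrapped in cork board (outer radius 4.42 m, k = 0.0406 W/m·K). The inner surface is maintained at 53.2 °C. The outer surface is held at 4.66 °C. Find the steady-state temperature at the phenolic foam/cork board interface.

T = 20.3 °C

Resistance network (inner→outer):
  R_copper = (1/3.03 − 1/3.07)/(4πk) = 0.004300/(4π·338) = 1.012×10^-6 K/W
  R_phenolic foam = (1/3.07 − 1/3.69)/(4πk) = 0.05473/(4π·0.0235) = 0.1853 K/W
  R_cork board = (1/3.69 − 1/4.42)/(4πk) = 0.04476/(4π·0.0406) = 0.08773 K/W
ΣR = 1.012×10^-6 + 0.1853 + 0.08773 = 0.2730 K/W
Q = ΔT/ΣR = (53.2 °C − 4.66 °C)/0.2730 = 177.8 W
From the inner boundary to the phenolic foam/cork board interface, ΣR_partial = 0.1853 K/W.
T_interface = T_in − Q·ΣR_partial = 53.2 °C − (177.8)(0.1853) = 20.3 °C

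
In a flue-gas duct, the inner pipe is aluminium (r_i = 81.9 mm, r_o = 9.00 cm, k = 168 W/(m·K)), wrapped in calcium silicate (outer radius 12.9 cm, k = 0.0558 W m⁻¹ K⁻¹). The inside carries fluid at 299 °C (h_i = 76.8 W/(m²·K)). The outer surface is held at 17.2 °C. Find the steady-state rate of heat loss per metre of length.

Series thermal resistances, inner to outer:
  R'_conv,in = 1/(2πr h) = 1/(2π·0.0819·76.8) = 0.02530 m·K/W
  R'_aluminium = ln(0.0900/0.0819)/(2πk) = 0.09431/(2π·168) = 8.935×10^-5 m·K/W
  R'_calcium silicate = ln(0.129/0.0900)/(2πk) = 0.3600/(2π·0.0558) = 1.027 m·K/W
ΣR = 0.02530 + 8.935×10^-5 + 1.027 = 1.052 m·K/W
Q' = ΔT/ΣR = (299 °C − 17.2 °C)/1.052 = 268 W/m

Q' = 268 W/m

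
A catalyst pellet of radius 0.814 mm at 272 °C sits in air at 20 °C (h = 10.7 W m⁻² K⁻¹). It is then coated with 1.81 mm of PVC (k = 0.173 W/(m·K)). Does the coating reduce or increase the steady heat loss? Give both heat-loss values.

Critical radius for a sphere: r_cr = 2k/h = 0.0323 m = 3.23 cm.
Outer radius after coating: r₂ = 8.14×10^-4 + 0.00181 = 0.002624 m.
Since r₁ < r_cr and r₂ ≤ r_cr, the coating moves toward the maximum at r_cr — heat loss rises.
Bare: R = 1/(4πr₁²h) = 11220 K/W; Q = 252/11220 = 0.0225 W.
Coated: R = R_cond + R_conv = 1470 K/W; Q = 252/1470 = 0.171 W.

increases: 0.0225 → 0.171 W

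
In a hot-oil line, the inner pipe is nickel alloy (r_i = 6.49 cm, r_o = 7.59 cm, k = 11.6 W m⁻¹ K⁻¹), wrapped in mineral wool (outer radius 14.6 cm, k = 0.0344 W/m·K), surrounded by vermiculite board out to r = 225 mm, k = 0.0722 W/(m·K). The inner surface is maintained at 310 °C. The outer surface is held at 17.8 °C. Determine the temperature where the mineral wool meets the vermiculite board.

Resistance network (inner→outer):
  R'_nickel alloy = ln(0.0759/0.0649)/(2πk) = 0.1566/(2π·11.6) = 0.002148 m·K/W
  R'_mineral wool = ln(0.146/0.0759)/(2πk) = 0.6542/(2π·0.0344) = 3.027 m·K/W
  R'_vermiculite board = ln(0.225/0.146)/(2πk) = 0.4325/(2π·0.0722) = 0.9534 m·K/W
ΣR = 0.002148 + 3.027 + 0.9534 = 3.983 m·K/W
Q' = ΔT/ΣR = (310 °C − 17.8 °C)/3.983 = 73.36 W/m
From the inner boundary to the mineral wool/vermiculite board interface, ΣR_partial = 3.029 m·K/W.
T_interface = T_in − Q'·ΣR_partial = 310 °C − (73.36)(3.029) = 87.8 °C

T = 87.8 °C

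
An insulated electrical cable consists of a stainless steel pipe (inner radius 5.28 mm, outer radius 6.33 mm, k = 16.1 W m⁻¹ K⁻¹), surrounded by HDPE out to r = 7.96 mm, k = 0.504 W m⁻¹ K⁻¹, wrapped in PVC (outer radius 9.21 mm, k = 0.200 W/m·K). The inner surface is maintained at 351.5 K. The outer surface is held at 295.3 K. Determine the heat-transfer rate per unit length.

Q' = 295 W/m

Resistance network (inner→outer):
  R'_stainless steel = ln(0.00633/0.00528)/(2πk) = 0.1814/(2π·16.1) = 0.001793 m·K/W
  R'_HDPE = ln(0.00796/0.00633)/(2πk) = 0.2291/(2π·0.504) = 0.07236 m·K/W
  R'_PVC = ln(0.00921/0.00796)/(2πk) = 0.1459/(2π·0.200) = 0.1161 m·K/W
ΣR = 0.001793 + 0.07236 + 0.1161 = 0.1903 m·K/W
Q' = ΔT/ΣR = (351.5 K − 295.3 K)/0.1903 = 295 W/m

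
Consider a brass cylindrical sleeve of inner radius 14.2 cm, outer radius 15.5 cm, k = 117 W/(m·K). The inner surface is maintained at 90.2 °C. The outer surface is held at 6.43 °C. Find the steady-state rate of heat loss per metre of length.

Q' = 703 kW/m

Q' = 2πk·ΔT/ln(r₂/r₁) = 2π × 117 × 83.77 / ln(0.155/0.142) = 7.03×10^5 W/m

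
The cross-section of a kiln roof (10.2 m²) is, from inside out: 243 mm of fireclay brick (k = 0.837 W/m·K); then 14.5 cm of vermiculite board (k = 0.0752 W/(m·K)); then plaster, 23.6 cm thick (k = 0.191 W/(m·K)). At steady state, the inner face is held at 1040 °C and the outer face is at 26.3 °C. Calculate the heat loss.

Series thermal resistances, inner to outer:
  R_fireclay brick = L/(kA) = 0.243/(0.837·10.2) = 0.02846 K/W
  R_vermiculite board = L/(kA) = 0.145/(0.0752·10.2) = 0.1890 K/W
  R_plaster = L/(kA) = 0.236/(0.191·10.2) = 0.1211 K/W
ΣR = 0.02846 + 0.1890 + 0.1211 = 0.3386 K/W
Q = ΔT/ΣR = (1040 °C − 26.3 °C)/0.3386 = 2990 W

Q = 2.99 kW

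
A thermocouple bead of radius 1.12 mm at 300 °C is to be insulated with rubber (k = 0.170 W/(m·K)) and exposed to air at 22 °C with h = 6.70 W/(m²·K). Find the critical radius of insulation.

r_cr = 5.07 cm

For a sphere, r_cr = 2k_ins/h = 2·0.170/6.70 = 0.0507 m = 5.07 cm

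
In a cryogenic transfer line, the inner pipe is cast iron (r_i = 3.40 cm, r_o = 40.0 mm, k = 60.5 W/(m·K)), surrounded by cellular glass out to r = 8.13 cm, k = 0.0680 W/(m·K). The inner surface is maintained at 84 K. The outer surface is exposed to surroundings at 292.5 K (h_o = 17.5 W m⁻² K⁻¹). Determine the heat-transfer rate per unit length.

Q' = 118 W/m

Series thermal resistances, inner to outer:
  R'_cast iron = ln(0.0400/0.0340)/(2πk) = 0.1625/(2π·60.5) = 4.275×10^-4 m·K/W
  R'_cellular glass = ln(0.0813/0.0400)/(2πk) = 0.7093/(2π·0.0680) = 1.660 m·K/W
  R'_conv,out = 1/(2πr h) = 1/(2π·0.0813·17.5) = 0.1119 m·K/W
ΣR = 4.275×10^-4 + 1.660 + 0.1119 = 1.772 m·K/W
Q' = ΔT/ΣR = (84 K − 292.5 K)/1.772 = -118 W/m
(Negative Q' ⇒ heat flows inward; heat gain = 118 W/m.)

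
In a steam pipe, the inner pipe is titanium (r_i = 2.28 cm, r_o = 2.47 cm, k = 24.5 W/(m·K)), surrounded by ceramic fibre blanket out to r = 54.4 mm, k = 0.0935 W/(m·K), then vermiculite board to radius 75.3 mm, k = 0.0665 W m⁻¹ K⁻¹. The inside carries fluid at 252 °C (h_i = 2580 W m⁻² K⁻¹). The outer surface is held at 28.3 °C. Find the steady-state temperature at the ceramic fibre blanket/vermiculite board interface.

T = 110 °C

Treat each layer as a resistance in series:
  R'_conv,in = 1/(2πr h) = 1/(2π·0.0228·2580) = 0.002706 m·K/W
  R'_titanium = ln(0.0247/0.0228)/(2πk) = 0.08004/(2π·24.5) = 5.200×10^-4 m·K/W
  R'_ceramic fibre blanket = ln(0.0544/0.0247)/(2πk) = 0.7896/(2π·0.0935) = 1.344 m·K/W
  R'_vermiculite board = ln(0.0753/0.0544)/(2πk) = 0.3251/(2π·0.0665) = 0.7781 m·K/W
ΣR = 0.002706 + 5.200×10^-4 + 1.344 + 0.7781 = 2.125 m·K/W
Q' = ΔT/ΣR = (252 °C − 28.3 °C)/2.125 = 105.3 W/m
From the inner boundary to the ceramic fibre blanket/vermiculite board interface, ΣR_partial = 1.347 m·K/W.
T_interface = T_in − Q'·ΣR_partial = 252 °C − (105.3)(1.347) = 110 °C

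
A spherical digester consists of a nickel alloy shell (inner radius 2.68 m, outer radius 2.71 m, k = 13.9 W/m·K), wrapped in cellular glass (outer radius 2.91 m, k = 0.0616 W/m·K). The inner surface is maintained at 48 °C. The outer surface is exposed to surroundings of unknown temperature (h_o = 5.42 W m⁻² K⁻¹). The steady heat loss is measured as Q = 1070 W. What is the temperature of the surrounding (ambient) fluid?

Sum the resistances:
  R_nickel alloy = (1/2.68 − 1/2.71)/(4πk) = 0.004131/(4π·13.9) = 2.365×10^-5 K/W
  R_cellular glass = (1/2.71 − 1/2.91)/(4πk) = 0.02536/(4π·0.0616) = 0.03276 K/W
  R_conv,out = 1/(4πr²h) = 1/(4π·2.91²·5.42) = 0.001734 K/W
ΣR = 0.03452 K/W
ΔT = Q·ΣR = 1070 × 0.03452 = 36.94 K
Heat flows outward, so T_out = T_in − ΔT = 48 − 36.94 = 11.1 °C

T_out = 11.1 °C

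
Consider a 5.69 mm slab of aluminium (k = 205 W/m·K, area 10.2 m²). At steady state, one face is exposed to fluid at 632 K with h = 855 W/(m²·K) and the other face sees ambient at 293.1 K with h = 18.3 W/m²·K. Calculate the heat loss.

Resistance network (inner→outer):
  R_conv,in = 1/(hA) = 1/(855·10.2) = 1.147×10^-4 K/W
  R_aluminium = L/(kA) = 0.00569/(205·10.2) = 2.721×10^-6 K/W
  R_conv,out = 1/(hA) = 1/(18.3·10.2) = 0.005357 K/W
ΣR = 1.147×10^-4 + 2.721×10^-6 + 0.005357 = 0.005474 K/W
Q = ΔT/ΣR = (632 K − 293.1 K)/0.005474 = 61900 W

Q = 61.9 kW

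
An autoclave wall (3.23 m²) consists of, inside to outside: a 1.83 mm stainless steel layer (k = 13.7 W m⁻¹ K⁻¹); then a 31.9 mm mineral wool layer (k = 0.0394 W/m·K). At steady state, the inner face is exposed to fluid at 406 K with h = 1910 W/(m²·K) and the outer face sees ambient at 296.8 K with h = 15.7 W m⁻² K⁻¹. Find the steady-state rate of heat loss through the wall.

Resistance network (inner→outer):
  R_conv,in = 1/(hA) = 1/(1910·3.23) = 1.621×10^-4 K/W
  R_stainless steel = L/(kA) = 0.00183/(13.7·3.23) = 4.135×10^-5 K/W
  R_mineral wool = L/(kA) = 0.0319/(0.0394·3.23) = 0.2507 K/W
  R_conv,out = 1/(hA) = 1/(15.7·3.23) = 0.01972 K/W
ΣR = 1.621×10^-4 + 4.135×10^-5 + 0.2507 + 0.01972 = 0.2706 K/W
Q = ΔT/ΣR = (406 K − 296.8 K)/0.2706 = 404 W

Q = 404 W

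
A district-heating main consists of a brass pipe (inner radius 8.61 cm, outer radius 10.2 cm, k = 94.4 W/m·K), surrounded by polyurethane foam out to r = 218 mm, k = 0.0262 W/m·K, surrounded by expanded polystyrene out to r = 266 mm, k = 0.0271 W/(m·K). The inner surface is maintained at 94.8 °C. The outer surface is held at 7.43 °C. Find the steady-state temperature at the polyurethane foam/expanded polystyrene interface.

Series thermal resistances, inner to outer:
  R'_brass = ln(0.102/0.0861)/(2πk) = 0.1695/(2π·94.4) = 2.857×10^-4 m·K/W
  R'_polyurethane foam = ln(0.218/0.102)/(2πk) = 0.7595/(2π·0.0262) = 4.614 m·K/W
  R'_expanded polystyrene = ln(0.266/0.218)/(2πk) = 0.1990/(2π·0.0271) = 1.169 m·K/W
ΣR = 2.857×10^-4 + 4.614 + 1.169 = 5.783 m·K/W
Q' = ΔT/ΣR = (94.8 °C − 7.43 °C)/5.783 = 15.11 W/m
From the inner boundary to the polyurethane foam/expanded polystyrene interface, ΣR_partial = 4.614 m·K/W.
T_interface = T_in − Q'·ΣR_partial = 94.8 °C − (15.11)(4.614) = 25.1 °C

T = 25.1 °C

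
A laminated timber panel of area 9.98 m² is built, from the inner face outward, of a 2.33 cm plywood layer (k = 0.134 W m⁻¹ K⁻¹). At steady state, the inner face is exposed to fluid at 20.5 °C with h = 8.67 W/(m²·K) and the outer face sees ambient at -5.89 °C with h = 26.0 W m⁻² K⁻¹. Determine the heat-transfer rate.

Treat each layer as a resistance in series:
  R_conv,in = 1/(hA) = 1/(8.67·9.98) = 0.01156 K/W
  R_plywood = L/(kA) = 0.0233/(0.134·9.98) = 0.01742 K/W
  R_conv,out = 1/(hA) = 1/(26.0·9.98) = 0.003854 K/W
ΣR = 0.01156 + 0.01742 + 0.003854 = 0.03283 K/W
Q = ΔT/ΣR = (20.5 °C − -5.89 °C)/0.03283 = 804 W

Q = 804 W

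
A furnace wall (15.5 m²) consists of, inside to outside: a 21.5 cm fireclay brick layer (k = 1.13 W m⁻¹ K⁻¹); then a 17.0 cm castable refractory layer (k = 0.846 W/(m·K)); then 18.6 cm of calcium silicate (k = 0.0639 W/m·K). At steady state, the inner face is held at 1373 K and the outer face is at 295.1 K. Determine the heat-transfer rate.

Q = 5.06 kW

Series thermal resistances, inner to outer:
  R_fireclay brick = L/(kA) = 0.215/(1.13·15.5) = 0.01228 K/W
  R_castable refractory = L/(kA) = 0.170/(0.846·15.5) = 0.01296 K/W
  R_calcium silicate = L/(kA) = 0.186/(0.0639·15.5) = 0.1878 K/W
ΣR = 0.01228 + 0.01296 + 0.1878 = 0.2130 K/W
Q = ΔT/ΣR = (1373 K − 295.1 K)/0.2130 = 5060 W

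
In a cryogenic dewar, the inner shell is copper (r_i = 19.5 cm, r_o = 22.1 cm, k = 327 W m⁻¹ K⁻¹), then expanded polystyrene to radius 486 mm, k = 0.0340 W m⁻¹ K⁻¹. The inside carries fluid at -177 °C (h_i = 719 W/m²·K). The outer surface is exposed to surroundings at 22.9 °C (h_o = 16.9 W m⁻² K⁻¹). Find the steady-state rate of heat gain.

Q = 34.5 W

Resistance network (inner→outer):
  R_conv,in = 1/(4πr²h) = 1/(4π·0.195²·719) = 0.002911 K/W
  R_copper = (1/0.195 − 1/0.221)/(4πk) = 0.6033/(4π·327) = 1.468×10^-4 K/W
  R_expanded polystyrene = (1/0.221 − 1/0.486)/(4πk) = 2.467/(4π·0.0340) = 5.775 K/W
  R_conv,out = 1/(4πr²h) = 1/(4π·0.486²·16.9) = 0.01994 K/W
ΣR = 0.002911 + 1.468×10^-4 + 5.775 + 0.01994 = 5.798 K/W
Q = ΔT/ΣR = (-177 °C − 22.9 °C)/5.798 = -34.5 W
(Negative Q ⇒ heat flows inward; heat gain = 34.5 W.)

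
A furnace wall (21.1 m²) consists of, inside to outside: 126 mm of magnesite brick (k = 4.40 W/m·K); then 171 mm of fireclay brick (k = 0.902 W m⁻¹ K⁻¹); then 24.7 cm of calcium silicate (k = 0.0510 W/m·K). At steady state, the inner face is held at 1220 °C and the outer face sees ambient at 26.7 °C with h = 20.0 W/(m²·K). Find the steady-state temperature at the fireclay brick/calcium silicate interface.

T = 1169 °C

Series thermal resistances, inner to outer:
  R_magnesite brick = L/(kA) = 0.126/(4.40·21.1) = 0.001357 K/W
  R_fireclay brick = L/(kA) = 0.171/(0.902·21.1) = 0.008985 K/W
  R_calcium silicate = L/(kA) = 0.247/(0.0510·21.1) = 0.2295 K/W
  R_conv,out = 1/(hA) = 1/(20.0·21.1) = 0.002370 K/W
ΣR = 0.001357 + 0.008985 + 0.2295 + 0.002370 = 0.2422 K/W
Q = ΔT/ΣR = (1220 °C − 26.7 °C)/0.2422 = 4927 W
From the inner boundary to the fireclay brick/calcium silicate interface, ΣR_partial = 0.01034 K/W.
T_interface = T_in − Q·ΣR_partial = 1220 °C − (4927)(0.01034) = 1169 °C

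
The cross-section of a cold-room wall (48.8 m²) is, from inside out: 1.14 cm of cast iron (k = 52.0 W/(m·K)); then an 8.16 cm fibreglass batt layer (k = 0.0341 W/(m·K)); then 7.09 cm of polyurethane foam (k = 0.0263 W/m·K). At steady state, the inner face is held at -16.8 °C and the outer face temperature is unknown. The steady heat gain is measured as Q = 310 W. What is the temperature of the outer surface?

Sum the resistances:
  R_cast iron = L/(kA) = 0.0114/(52.0·48.8) = 4.492×10^-6 K/W
  R_fibreglass batt = L/(kA) = 0.0816/(0.0341·48.8) = 0.04904 K/W
  R_polyurethane foam = L/(kA) = 0.0709/(0.0263·48.8) = 0.05524 K/W
ΣR = 0.1043 K/W
ΔT = Q·ΣR = 310 × 0.1043 = 32.33 K
Heat flows inward, so T_out = T_in + ΔT = -16.8 + 32.33 = 15.5 °C

T_out = 15.5 °C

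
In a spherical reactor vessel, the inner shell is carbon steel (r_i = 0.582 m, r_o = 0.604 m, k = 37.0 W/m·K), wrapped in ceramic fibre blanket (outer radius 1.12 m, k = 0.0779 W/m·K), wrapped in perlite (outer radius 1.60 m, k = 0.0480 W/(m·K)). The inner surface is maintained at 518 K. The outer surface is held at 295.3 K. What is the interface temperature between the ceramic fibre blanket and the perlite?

T = 376 K

Treat each layer as a resistance in series:
  R_carbon steel = (1/0.582 − 1/0.604)/(4πk) = 0.06258/(4π·37.0) = 1.346×10^-4 K/W
  R_ceramic fibre blanket = (1/0.604 − 1/1.12)/(4πk) = 0.7628/(4π·0.0779) = 0.7792 K/W
  R_perlite = (1/1.12 − 1/1.60)/(4πk) = 0.2679/(4π·0.0480) = 0.4441 K/W
ΣR = 1.346×10^-4 + 0.7792 + 0.4441 = 1.223 K/W
Q = ΔT/ΣR = (518 K − 295.3 K)/1.223 = 182.1 W
From the inner boundary to the ceramic fibre blanket/perlite interface, ΣR_partial = 0.7793 K/W.
T_interface = T_in − Q·ΣR_partial = 518 K − (182.1)(0.7793) = 376 K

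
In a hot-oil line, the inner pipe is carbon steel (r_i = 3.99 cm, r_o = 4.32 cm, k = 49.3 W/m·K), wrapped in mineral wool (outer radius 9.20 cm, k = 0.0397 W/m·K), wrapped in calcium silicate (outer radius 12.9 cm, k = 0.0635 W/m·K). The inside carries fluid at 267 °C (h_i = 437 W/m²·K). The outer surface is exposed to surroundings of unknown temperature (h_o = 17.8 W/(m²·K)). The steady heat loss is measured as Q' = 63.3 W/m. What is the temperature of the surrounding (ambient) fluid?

Sum the resistances:
  R'_conv,in = 1/(2πr h) = 1/(2π·0.0399·437) = 0.009128 m·K/W
  R'_carbon steel = ln(0.0432/0.0399)/(2πk) = 0.07946/(2π·49.3) = 2.565×10^-4 m·K/W
  R'_mineral wool = ln(0.0920/0.0432)/(2πk) = 0.7559/(2π·0.0397) = 3.031 m·K/W
  R'_calcium silicate = ln(0.129/0.0920)/(2πk) = 0.3380/(2π·0.0635) = 0.8472 m·K/W
  R'_conv,out = 1/(2πr h) = 1/(2π·0.129·17.8) = 0.06931 m·K/W
ΣR = 3.956 m·K/W
ΔT = Q'·ΣR = 63.3 × 3.956 = 250.4 K
Heat flows outward, so T_out = T_in − ΔT = 267 − 250.4 = 16.6 °C

T_out = 16.6 °C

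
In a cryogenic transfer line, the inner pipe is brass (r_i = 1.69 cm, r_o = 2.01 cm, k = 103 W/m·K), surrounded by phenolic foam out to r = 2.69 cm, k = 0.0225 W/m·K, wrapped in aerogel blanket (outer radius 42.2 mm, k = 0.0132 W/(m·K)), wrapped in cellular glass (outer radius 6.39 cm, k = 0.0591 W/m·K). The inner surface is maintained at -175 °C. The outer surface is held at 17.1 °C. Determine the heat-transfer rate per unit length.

Treat each layer as a resistance in series:
  R'_brass = ln(0.0201/0.0169)/(2πk) = 0.1734/(2π·103) = 2.679×10^-4 m·K/W
  R'_phenolic foam = ln(0.0269/0.0201)/(2πk) = 0.2914/(2π·0.0225) = 2.061 m·K/W
  R'_aerogel blanket = ln(0.0422/0.0269)/(2πk) = 0.4503/(2π·0.0132) = 5.429 m·K/W
  R'_cellular glass = ln(0.0639/0.0422)/(2πk) = 0.4149/(2π·0.0591) = 1.117 m·K/W
ΣR = 2.679×10^-4 + 2.061 + 5.429 + 1.117 = 8.607 m·K/W
Q' = ΔT/ΣR = (-175 °C − 17.1 °C)/8.607 = -22.3 W/m
(Negative Q' ⇒ heat flows inward; heat gain = 22.3 W/m.)

Q' = 22.3 W/m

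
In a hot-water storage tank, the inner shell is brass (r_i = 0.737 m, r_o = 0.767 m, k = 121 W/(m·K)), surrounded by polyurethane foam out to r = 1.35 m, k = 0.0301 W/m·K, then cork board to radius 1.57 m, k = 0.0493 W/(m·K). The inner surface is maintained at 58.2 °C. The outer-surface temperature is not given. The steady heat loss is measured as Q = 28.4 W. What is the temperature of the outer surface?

T_out = 11.2 °C

Sum the resistances:
  R_brass = (1/0.737 − 1/0.767)/(4πk) = 0.05307/(4π·121) = 3.490×10^-5 K/W
  R_polyurethane foam = (1/0.767 − 1/1.35)/(4πk) = 0.5630/(4π·0.0301) = 1.489 K/W
  R_cork board = (1/1.35 − 1/1.57)/(4πk) = 0.1038/(4π·0.0493) = 0.1675 K/W
ΣR = 1.656 K/W
ΔT = Q·ΣR = 28.4 × 1.656 = 47.03 K
Heat flows outward, so T_out = T_in − ΔT = 58.2 − 47.03 = 11.2 °C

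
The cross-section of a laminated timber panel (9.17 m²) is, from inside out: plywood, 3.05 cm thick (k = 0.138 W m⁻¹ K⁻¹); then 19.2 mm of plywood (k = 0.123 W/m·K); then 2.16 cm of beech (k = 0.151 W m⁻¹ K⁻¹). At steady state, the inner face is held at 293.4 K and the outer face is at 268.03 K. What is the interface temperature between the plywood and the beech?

Resistance network (inner→outer):
  R_plywood = L/(kA) = 0.0305/(0.138·9.17) = 0.02410 K/W
  R_plywood = L/(kA) = 0.0192/(0.123·9.17) = 0.01702 K/W
  R_beech = L/(kA) = 0.0216/(0.151·9.17) = 0.01560 K/W
ΣR = 0.02410 + 0.01702 + 0.01560 = 0.05672 K/W
Q = ΔT/ΣR = (293.4 K − 268.03 K)/0.05672 = 447.3 W
From the inner boundary to the plywood/beech interface, ΣR_partial = 0.04112 K/W.
T_interface = T_in − Q·ΣR_partial = 293.4 K − (447.3)(0.04112) = 275.01 K

T = 275.01 K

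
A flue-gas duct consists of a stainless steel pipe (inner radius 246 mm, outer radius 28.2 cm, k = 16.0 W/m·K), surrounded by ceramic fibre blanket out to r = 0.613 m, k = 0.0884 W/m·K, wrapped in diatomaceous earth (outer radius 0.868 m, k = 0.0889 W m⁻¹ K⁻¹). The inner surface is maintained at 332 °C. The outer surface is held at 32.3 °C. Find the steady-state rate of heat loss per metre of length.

Q' = 148 W/m

Resistance network (inner→outer):
  R'_stainless steel = ln(0.282/0.246)/(2πk) = 0.1366/(2π·16.0) = 0.001359 m·K/W
  R'_ceramic fibre blanket = ln(0.613/0.282)/(2πk) = 0.7765/(2π·0.0884) = 1.398 m·K/W
  R'_diatomaceous earth = ln(0.868/0.613)/(2πk) = 0.3478/(2π·0.0889) = 0.6227 m·K/W
ΣR = 0.001359 + 1.398 + 0.6227 = 2.022 m·K/W
Q' = ΔT/ΣR = (332 °C − 32.3 °C)/2.022 = 148 W/m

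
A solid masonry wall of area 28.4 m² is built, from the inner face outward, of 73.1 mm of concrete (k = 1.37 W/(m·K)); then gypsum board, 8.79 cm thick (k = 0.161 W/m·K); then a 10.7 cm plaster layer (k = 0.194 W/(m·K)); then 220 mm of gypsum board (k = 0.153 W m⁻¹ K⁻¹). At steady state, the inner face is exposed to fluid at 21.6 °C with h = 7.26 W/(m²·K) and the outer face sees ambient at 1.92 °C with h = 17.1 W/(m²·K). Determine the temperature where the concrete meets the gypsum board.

T = 20.2 °C

Treat each layer as a resistance in series:
  R_conv,in = 1/(hA) = 1/(7.26·28.4) = 0.004850 K/W
  R_concrete = L/(kA) = 0.0731/(1.37·28.4) = 0.001879 K/W
  R_gypsum board = L/(kA) = 0.0879/(0.161·28.4) = 0.01922 K/W
  R_plaster = L/(kA) = 0.107/(0.194·28.4) = 0.01942 K/W
  R_gypsum board = L/(kA) = 0.220/(0.153·28.4) = 0.05063 K/W
  R_conv,out = 1/(hA) = 1/(17.1·28.4) = 0.002059 K/W
ΣR = 0.004850 + 0.001879 + 0.01922 + 0.01942 + 0.05063 + 0.002059 = 0.09806 K/W
Q = ΔT/ΣR = (21.6 °C − 1.92 °C)/0.09806 = 200.7 W
From the inner boundary to the concrete/gypsum board interface, ΣR_partial = 0.006729 K/W.
T_interface = T_in − Q·ΣR_partial = 21.6 °C − (200.7)(0.006729) = 20.2 °C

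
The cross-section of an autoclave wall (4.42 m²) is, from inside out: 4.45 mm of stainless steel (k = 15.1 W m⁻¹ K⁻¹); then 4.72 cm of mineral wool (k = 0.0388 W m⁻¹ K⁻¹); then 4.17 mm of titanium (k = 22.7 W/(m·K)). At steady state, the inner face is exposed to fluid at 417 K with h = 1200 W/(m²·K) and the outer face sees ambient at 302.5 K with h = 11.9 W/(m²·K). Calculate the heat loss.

Series thermal resistances, inner to outer:
  R_conv,in = 1/(hA) = 1/(1200·4.42) = 1.885×10^-4 K/W
  R_stainless steel = L/(kA) = 0.00445/(15.1·4.42) = 6.667×10^-5 K/W
  R_mineral wool = L/(kA) = 0.0472/(0.0388·4.42) = 0.2752 K/W
  R_titanium = L/(kA) = 0.00417/(22.7·4.42) = 4.156×10^-5 K/W
  R_conv,out = 1/(hA) = 1/(11.9·4.42) = 0.01901 K/W
ΣR = 1.885×10^-4 + 6.667×10^-5 + 0.2752 + 4.156×10^-5 + 0.01901 = 0.2945 K/W
Q = ΔT/ΣR = (417 K − 302.5 K)/0.2945 = 389 W

Q = 389 W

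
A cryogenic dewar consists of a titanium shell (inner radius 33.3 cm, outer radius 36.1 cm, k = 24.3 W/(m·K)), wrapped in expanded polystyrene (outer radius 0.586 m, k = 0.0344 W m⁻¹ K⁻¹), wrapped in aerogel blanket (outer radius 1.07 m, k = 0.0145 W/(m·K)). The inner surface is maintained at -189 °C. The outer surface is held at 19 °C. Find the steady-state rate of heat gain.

Resistance network (inner→outer):
  R_titanium = (1/0.333 − 1/0.361)/(4πk) = 0.2329/(4π·24.3) = 7.628×10^-4 K/W
  R_expanded polystyrene = (1/0.361 − 1/0.586)/(4πk) = 1.064/(4π·0.0344) = 2.460 K/W
  R_aerogel blanket = (1/0.586 − 1/1.07)/(4πk) = 0.7719/(4π·0.0145) = 4.236 K/W
ΣR = 7.628×10^-4 + 2.460 + 4.236 = 6.697 K/W
Q = ΔT/ΣR = (-189 °C − 19 °C)/6.697 = -31.1 W
(Negative Q ⇒ heat flows inward; heat gain = 31.1 W.)

Q = 31.1 W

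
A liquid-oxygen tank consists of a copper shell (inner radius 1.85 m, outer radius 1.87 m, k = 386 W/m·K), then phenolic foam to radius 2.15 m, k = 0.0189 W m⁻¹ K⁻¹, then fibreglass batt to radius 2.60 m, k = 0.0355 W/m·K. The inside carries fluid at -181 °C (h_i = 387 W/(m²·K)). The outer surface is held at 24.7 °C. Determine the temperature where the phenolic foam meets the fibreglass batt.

T = -53.7 °C

Resistance network (inner→outer):
  R_conv,in = 1/(4πr²h) = 1/(4π·1.85²·387) = 6.008×10^-5 K/W
  R_copper = (1/1.85 − 1/1.87)/(4πk) = 0.005781/(4π·386) = 1.192×10^-6 K/W
  R_phenolic foam = (1/1.87 − 1/2.15)/(4πk) = 0.06964/(4π·0.0189) = 0.2932 K/W
  R_fibreglass batt = (1/2.15 − 1/2.60)/(4πk) = 0.08050/(4π·0.0355) = 0.1805 K/W
ΣR = 6.008×10^-5 + 1.192×10^-6 + 0.2932 + 0.1805 = 0.4738 K/W
Q = ΔT/ΣR = (-181 °C − 24.7 °C)/0.4738 = -434.1 W
From the inner boundary to the phenolic foam/fibreglass batt interface, ΣR_partial = 0.2933 K/W.
T_interface = T_in − Q·ΣR_partial = -181 °C − (-434.1)(0.2933) = -53.7 °C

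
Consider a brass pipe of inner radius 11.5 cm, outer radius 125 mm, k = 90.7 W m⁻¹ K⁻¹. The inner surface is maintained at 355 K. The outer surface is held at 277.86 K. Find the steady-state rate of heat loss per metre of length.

Q' = 527 kW/m

Q' = 2πk·ΔT/ln(r₂/r₁) = 2π × 90.7 × 77.14 / ln(0.125/0.115) = 5.27×10^5 W/m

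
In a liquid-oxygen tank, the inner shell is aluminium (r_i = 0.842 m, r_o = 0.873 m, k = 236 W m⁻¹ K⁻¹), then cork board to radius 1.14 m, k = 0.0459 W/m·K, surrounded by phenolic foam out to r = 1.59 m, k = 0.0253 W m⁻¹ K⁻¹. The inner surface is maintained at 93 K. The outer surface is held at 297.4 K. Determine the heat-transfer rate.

Q = 164 W

Series thermal resistances, inner to outer:
  R_aluminium = (1/0.842 − 1/0.873)/(4πk) = 0.04217/(4π·236) = 1.422×10^-5 K/W
  R_cork board = (1/0.873 − 1/1.14)/(4πk) = 0.2683/(4π·0.0459) = 0.4651 K/W
  R_phenolic foam = (1/1.14 − 1/1.59)/(4πk) = 0.2483/(4π·0.0253) = 0.7809 K/W
ΣR = 1.422×10^-5 + 0.4651 + 0.7809 = 1.246 K/W
Q = ΔT/ΣR = (93 K − 297.4 K)/1.246 = -164 W
(Negative Q ⇒ heat flows inward; heat gain = 164 W.)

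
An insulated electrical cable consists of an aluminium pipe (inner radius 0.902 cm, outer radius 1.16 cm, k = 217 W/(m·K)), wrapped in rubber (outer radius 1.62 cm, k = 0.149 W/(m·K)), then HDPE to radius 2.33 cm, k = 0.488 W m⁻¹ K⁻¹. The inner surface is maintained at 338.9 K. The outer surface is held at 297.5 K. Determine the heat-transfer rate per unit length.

Resistance network (inner→outer):
  R'_aluminium = ln(0.0116/0.00902)/(2πk) = 0.2516/(2π·217) = 1.845×10^-4 m·K/W
  R'_rubber = ln(0.0162/0.0116)/(2πk) = 0.3340/(2π·0.149) = 0.3568 m·K/W
  R'_HDPE = ln(0.0233/0.0162)/(2πk) = 0.3634/(2π·0.488) = 0.1185 m·K/W
ΣR = 1.845×10^-4 + 0.3568 + 0.1185 = 0.4755 m·K/W
Q' = ΔT/ΣR = (338.9 K − 297.5 K)/0.4755 = 87.1 W/m

Q' = 87.1 W/m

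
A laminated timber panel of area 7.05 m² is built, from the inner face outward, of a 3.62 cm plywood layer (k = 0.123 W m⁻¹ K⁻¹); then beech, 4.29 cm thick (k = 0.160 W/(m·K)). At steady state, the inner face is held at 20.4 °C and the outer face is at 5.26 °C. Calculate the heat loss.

Series thermal resistances, inner to outer:
  R_plywood = L/(kA) = 0.0362/(0.123·7.05) = 0.04175 K/W
  R_beech = L/(kA) = 0.0429/(0.160·7.05) = 0.03803 K/W
ΣR = 0.04175 + 0.03803 = 0.07978 K/W
Q = ΔT/ΣR = (20.4 °C − 5.26 °C)/0.07978 = 190 W

Q = 190 W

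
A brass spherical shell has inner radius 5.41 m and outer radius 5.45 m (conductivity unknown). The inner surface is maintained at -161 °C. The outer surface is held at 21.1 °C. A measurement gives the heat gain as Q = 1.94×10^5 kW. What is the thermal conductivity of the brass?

ΣR = ΔT/Q = |-161 − 21.1|/1.94×10^8 = 9.387×10^-7 K/W
(1/r₁−1/r₂)/(4πk) = 9.387×10^-7 ⇒ k = 0.001357/(4π·9.387×10^-7) = 115 W/m·K

k = 115 W/m·K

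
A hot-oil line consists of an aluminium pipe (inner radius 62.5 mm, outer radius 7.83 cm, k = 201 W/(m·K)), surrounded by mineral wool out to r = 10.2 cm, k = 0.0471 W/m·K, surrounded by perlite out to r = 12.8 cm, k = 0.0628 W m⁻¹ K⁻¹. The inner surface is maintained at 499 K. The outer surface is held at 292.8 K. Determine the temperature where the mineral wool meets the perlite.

T = 374 K

Resistance network (inner→outer):
  R'_aluminium = ln(0.0783/0.0625)/(2πk) = 0.2254/(2π·201) = 1.785×10^-4 m·K/W
  R'_mineral wool = ln(0.102/0.0783)/(2πk) = 0.2644/(2π·0.0471) = 0.8935 m·K/W
  R'_perlite = ln(0.128/0.102)/(2πk) = 0.2271/(2π·0.0628) = 0.5754 m·K/W
ΣR = 1.785×10^-4 + 0.8935 + 0.5754 = 1.469 m·K/W
Q' = ΔT/ΣR = (499 K − 292.8 K)/1.469 = 140.4 W/m
From the inner boundary to the mineral wool/perlite interface, ΣR_partial = 0.8937 m·K/W.
T_interface = T_in − Q'·ΣR_partial = 499 K − (140.4)(0.8937) = 374 K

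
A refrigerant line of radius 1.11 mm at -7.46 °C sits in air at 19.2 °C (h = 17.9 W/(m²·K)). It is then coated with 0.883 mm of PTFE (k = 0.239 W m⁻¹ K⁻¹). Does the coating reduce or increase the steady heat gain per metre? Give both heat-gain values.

Critical radius for a cylinder: r_cr = k/h = 0.0134 m = 1.34 cm.
Outer radius after coating: r₂ = 0.00111 + 8.83×10^-4 = 0.001993 m.
Since r₁ < r_cr and r₂ ≤ r_cr, the coating moves toward the maximum at r_cr — heat gain rises.
Bare: R = 1/(2πr₁h) = 8.010 m·K/W; Q = 26.66/8.010 = 3.33 W/m.
Coated: R = R_cond + R_conv = 4.851 m·K/W; Q = 26.66/4.851 = 5.50 W/m.

increases: 3.33 → 5.50 W/m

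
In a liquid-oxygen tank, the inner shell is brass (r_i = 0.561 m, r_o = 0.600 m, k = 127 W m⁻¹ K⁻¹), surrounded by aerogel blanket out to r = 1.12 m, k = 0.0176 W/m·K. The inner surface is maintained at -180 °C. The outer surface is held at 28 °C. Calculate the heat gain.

Q = 59.4 W

Treat each layer as a resistance in series:
  R_brass = (1/0.561 − 1/0.600)/(4πk) = 0.1159/(4π·127) = 7.260×10^-5 K/W
  R_aerogel blanket = (1/0.600 − 1/1.12)/(4πk) = 0.7738/(4π·0.0176) = 3.499 K/W
ΣR = 7.260×10^-5 + 3.499 = 3.499 K/W
Q = ΔT/ΣR = (-180 °C − 28 °C)/3.499 = -59.4 W
(Negative Q ⇒ heat flows inward; heat gain = 59.4 W.)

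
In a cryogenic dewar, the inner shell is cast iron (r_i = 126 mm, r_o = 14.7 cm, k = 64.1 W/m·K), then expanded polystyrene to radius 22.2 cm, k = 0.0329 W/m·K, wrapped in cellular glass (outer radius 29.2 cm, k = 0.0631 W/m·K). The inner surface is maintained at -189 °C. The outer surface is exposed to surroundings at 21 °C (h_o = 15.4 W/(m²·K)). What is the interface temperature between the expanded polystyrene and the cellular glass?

T = -21.8 °C

Treat each layer as a resistance in series:
  R_cast iron = (1/0.126 − 1/0.147)/(4πk) = 1.134/(4π·64.1) = 0.001408 K/W
  R_expanded polystyrene = (1/0.147 − 1/0.222)/(4πk) = 2.298/(4π·0.0329) = 5.559 K/W
  R_cellular glass = (1/0.222 − 1/0.292)/(4πk) = 1.080/(4π·0.0631) = 1.362 K/W
  R_conv,out = 1/(4πr²h) = 1/(4π·0.292²·15.4) = 0.06060 K/W
ΣR = 0.001408 + 5.559 + 1.362 + 0.06060 = 6.983 K/W
Q = ΔT/ΣR = (-189 °C − 21 °C)/6.983 = -30.07 W
From the inner boundary to the expanded polystyrene/cellular glass interface, ΣR_partial = 5.560 K/W.
T_interface = T_in − Q·ΣR_partial = -189 °C − (-30.07)(5.560) = -21.8 °C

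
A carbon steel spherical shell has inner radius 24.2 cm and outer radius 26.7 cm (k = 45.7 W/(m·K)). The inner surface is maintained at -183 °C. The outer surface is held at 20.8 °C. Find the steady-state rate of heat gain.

Q = 4πk·ΔT/(1/r₁ − 1/r₂) = 4π × 45.7 × 203.8 / (1/0.242 − 1/0.267) = 3.02×10^5 W

Q = 3.02×10^5 W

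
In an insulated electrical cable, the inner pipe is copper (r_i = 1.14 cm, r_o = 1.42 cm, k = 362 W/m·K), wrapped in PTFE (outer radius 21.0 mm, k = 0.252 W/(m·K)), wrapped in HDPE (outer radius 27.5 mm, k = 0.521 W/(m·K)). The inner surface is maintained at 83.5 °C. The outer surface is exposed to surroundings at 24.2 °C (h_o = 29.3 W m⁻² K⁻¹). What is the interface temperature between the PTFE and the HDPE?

T = 55.7 °C

Series thermal resistances, inner to outer:
  R'_copper = ln(0.0142/0.0114)/(2πk) = 0.2196/(2π·362) = 9.656×10^-5 m·K/W
  R'_PTFE = ln(0.0210/0.0142)/(2πk) = 0.3913/(2π·0.252) = 0.2471 m·K/W
  R'_HDPE = ln(0.0275/0.0210)/(2πk) = 0.2697/(2π·0.521) = 0.08238 m·K/W
  R'_conv,out = 1/(2πr h) = 1/(2π·0.0275·29.3) = 0.1975 m·K/W
ΣR = 9.656×10^-5 + 0.2471 + 0.08238 + 0.1975 = 0.5271 m·K/W
Q' = ΔT/ΣR = (83.5 °C − 24.2 °C)/0.5271 = 112.5 W/m
From the inner boundary to the PTFE/HDPE interface, ΣR_partial = 0.2472 m·K/W.
T_interface = T_in − Q'·ΣR_partial = 83.5 °C − (112.5)(0.2472) = 55.7 °C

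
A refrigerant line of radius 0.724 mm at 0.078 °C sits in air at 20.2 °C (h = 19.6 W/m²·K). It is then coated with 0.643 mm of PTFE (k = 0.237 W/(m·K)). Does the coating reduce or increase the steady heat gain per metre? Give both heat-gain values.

Critical radius for a cylinder: r_cr = k/h = 0.0121 m = 1.21 cm.
Outer radius after coating: r₂ = 7.24×10^-4 + 6.43×10^-4 = 0.001367 m.
Since r₁ < r_cr and r₂ ≤ r_cr, the coating moves toward the maximum at r_cr — heat gain rises.
Bare: R = 1/(2πr₁h) = 11.22 m·K/W; Q = 20.122/11.22 = 1.79 W/m.
Coated: R = R_cond + R_conv = 6.367 m·K/W; Q = 20.122/6.367 = 3.16 W/m.

increases: 1.79 → 3.16 W/m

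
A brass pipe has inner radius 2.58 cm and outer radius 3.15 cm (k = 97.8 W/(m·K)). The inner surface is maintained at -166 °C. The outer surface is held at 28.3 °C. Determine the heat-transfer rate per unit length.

Q' = 2πk·ΔT/ln(r₂/r₁) = 2π × 97.8 × 194.3 / ln(0.0315/0.0258) = 5.98×10^5 W/m

Q' = 5.98×10^5 W/m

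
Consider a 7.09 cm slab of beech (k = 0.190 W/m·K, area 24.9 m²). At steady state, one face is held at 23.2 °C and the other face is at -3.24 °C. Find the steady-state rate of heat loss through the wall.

Q = kA·ΔT/L = 0.190 × 24.9 × |23.2 °C − -3.24 °C| / 0.0709 = 1760 W

Q = 1760 W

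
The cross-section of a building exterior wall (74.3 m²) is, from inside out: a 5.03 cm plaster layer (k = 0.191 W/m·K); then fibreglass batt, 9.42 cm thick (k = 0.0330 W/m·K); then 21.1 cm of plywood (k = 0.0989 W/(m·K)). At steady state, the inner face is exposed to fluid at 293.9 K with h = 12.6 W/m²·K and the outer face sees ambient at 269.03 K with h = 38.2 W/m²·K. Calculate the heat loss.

Series thermal resistances, inner to outer:
  R_conv,in = 1/(hA) = 1/(12.6·74.3) = 0.001068 K/W
  R_plaster = L/(kA) = 0.0503/(0.191·74.3) = 0.003544 K/W
  R_fibreglass batt = L/(kA) = 0.0942/(0.0330·74.3) = 0.03842 K/W
  R_plywood = L/(kA) = 0.211/(0.0989·74.3) = 0.02871 K/W
  R_conv,out = 1/(hA) = 1/(38.2·74.3) = 3.523×10^-4 K/W
ΣR = 0.001068 + 0.003544 + 0.03842 + 0.02871 + 3.523×10^-4 = 0.07209 K/W
Q = ΔT/ΣR = (293.9 K − 269.03 K)/0.07209 = 345 W

Q = 345 W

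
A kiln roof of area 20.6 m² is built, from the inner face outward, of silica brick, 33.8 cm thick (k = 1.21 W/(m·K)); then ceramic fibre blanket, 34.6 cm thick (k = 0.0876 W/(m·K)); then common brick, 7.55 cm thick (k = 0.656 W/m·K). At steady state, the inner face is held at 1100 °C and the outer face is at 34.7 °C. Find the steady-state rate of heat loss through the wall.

Series thermal resistances, inner to outer:
  R_silica brick = L/(kA) = 0.338/(1.21·20.6) = 0.01356 K/W
  R_ceramic fibre blanket = L/(kA) = 0.346/(0.0876·20.6) = 0.1917 K/W
  R_common brick = L/(kA) = 0.0755/(0.656·20.6) = 0.005587 K/W
ΣR = 0.01356 + 0.1917 + 0.005587 = 0.2108 K/W
Q = ΔT/ΣR = (1100 °C − 34.7 °C)/0.2108 = 5050 W

Q = 5.05 kW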